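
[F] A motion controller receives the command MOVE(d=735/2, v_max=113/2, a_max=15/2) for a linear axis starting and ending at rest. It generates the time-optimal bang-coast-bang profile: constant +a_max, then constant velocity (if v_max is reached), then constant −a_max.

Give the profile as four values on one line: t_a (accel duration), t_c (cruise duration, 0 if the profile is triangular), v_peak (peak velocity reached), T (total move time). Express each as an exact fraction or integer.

t_a=7 t_c=0 v_peak=105/2 T=14

v_max²/a_max = (113/2)²/(15/2) = 12769/30
735/2 < 12769/30 → triangular
v_peak = √(735/2·15/2) = √(11025/4) = 105/2
t_a = (105/2)/(15/2) = 7; t_c = 0
T = 2·7 = 14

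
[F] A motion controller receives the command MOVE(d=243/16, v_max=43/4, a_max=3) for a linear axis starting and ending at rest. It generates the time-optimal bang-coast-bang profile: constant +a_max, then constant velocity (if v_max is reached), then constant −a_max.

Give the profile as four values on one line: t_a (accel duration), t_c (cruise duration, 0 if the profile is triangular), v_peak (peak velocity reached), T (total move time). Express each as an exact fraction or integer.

(v_max)²/a_max = (43/4)²/3 = 1849/48
243/16 < 1849/48 ⇒ no cruise
v_peak = √(243/16·3) = √(729/16) = 27/4
t_a = (27/4)/3 = 9/4; t_c = 0
T = 2·9/4 = 9/2

t_a=9/4 t_c=0 v_peak=27/4 T=9/2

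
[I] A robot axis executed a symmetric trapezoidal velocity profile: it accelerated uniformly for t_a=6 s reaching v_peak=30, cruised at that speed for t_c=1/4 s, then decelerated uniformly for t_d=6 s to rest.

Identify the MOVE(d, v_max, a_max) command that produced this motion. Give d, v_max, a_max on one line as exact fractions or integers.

a_max = 30/6 = 5
d_a = ½·30·6 = 90; d_c = 30·1/4 = 15/2
d = 2·90 + 15/2 = 375/2
t_c = 1/4 > 0 ⇒ limit active, v_max = 30

d=375/2 v_max=30 a_max=5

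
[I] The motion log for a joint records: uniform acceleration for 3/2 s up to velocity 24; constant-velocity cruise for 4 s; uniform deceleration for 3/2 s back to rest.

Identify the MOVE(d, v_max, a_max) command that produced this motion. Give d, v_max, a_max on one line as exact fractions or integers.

d=132 v_max=24 a_max=16

a_max = 24/(3/2) = 16
d_a = ½·24·3/2 = 18; d_c = 24·4 = 96
d = 2·18 + 96 = 132
t_c = 4 > 0 so v_max = 24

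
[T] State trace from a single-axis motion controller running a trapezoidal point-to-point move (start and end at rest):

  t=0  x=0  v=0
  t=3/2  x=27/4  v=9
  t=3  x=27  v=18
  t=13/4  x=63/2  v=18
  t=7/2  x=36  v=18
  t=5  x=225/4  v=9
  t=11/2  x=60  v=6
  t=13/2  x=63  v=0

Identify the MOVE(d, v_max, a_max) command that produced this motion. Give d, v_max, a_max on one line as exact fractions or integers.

d=63 v_max=18 a_max=6

final state: t=13/2, x=63, v=0 → d = 63
a_max = (9−0)/(3/2−0) = 6
max v = 18 over t∈[3,7/2] → v_max = 18
check: 18·(3+1/2) = 63 ✓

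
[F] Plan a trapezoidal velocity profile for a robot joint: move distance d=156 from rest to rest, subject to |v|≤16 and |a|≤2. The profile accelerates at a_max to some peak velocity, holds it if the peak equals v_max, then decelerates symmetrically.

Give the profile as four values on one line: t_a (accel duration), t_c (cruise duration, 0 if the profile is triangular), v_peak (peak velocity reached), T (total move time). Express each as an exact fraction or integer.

vₘ²/aₘ = 16²/2 = 128
156 ≥ 128 → trapezoidal
t_a = 16/2 = 8; v_peak = 16
d_cruise = 156 − 128 = 28; t_c = 28/16 = 7/4
T = 2·8 + 7/4 = 71/4

t_a=8 t_c=7/4 v_peak=16 T=71/4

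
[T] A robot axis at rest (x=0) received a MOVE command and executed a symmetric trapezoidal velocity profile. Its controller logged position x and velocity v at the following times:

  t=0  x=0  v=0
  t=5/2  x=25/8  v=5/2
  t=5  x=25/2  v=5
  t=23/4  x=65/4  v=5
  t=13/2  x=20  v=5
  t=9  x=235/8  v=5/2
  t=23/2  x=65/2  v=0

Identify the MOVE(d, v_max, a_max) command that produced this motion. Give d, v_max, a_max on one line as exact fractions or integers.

d=65/2 v_max=5 a_max=1

final state: t=23/2, x=65/2, v=0 → d = 65/2
a_max = (5/2−0)/(5/2−0) = 1
max v = 5 over t∈[5,13/2] → v_max = 5
check: 5·(5+3/2) = 65/2 ✓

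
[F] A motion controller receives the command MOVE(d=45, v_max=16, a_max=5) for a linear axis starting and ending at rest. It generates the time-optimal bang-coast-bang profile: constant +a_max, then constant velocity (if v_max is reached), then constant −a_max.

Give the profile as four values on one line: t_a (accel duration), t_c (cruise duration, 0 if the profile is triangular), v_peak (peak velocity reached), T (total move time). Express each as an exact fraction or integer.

t_a=3 t_c=0 v_peak=15 T=6

(v_max)²/a_max = 16²/5 = 256/5
45 < 256/5 → triangular
v_peak = √(45·5) = √225 = 15
t_a = 15/5 = 3; t_c = 0
T = 2·3 = 6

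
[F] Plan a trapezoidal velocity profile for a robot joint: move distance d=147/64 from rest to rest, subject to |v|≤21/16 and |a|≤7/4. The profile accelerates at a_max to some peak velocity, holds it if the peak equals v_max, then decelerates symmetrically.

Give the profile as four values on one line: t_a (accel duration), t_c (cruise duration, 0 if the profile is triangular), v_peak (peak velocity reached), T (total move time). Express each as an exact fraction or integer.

t_a=3/4 t_c=1 v_peak=21/16 T=5/2

vₘ²/aₘ = (21/16)²/(7/4) = 63/64
147/64 ≥ 63/64 ⇒ cruise phase
t_a = (21/16)/(7/4) = 3/4; v_peak = 21/16
d_cruise = 147/64 − 63/64 = 21/16; t_c = (21/16)/(21/16) = 1
T = 2·3/4 + 1 = 5/2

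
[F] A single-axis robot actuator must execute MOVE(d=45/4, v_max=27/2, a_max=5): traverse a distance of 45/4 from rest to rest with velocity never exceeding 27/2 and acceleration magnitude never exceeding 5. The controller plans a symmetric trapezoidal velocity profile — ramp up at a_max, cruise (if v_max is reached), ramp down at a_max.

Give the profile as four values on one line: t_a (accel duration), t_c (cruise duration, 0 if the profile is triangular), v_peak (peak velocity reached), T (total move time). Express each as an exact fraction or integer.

t_a=3/2 t_c=0 v_peak=15/2 T=3

(v_max)²/a_max = (27/2)²/5 = 729/20
45/4 < 729/20 ⇒ no cruise
v_peak = √(45/4·5) = √(225/4) = 15/2
t_a = (15/2)/5 = 3/2; t_c = 0
T = 2·3/2 = 3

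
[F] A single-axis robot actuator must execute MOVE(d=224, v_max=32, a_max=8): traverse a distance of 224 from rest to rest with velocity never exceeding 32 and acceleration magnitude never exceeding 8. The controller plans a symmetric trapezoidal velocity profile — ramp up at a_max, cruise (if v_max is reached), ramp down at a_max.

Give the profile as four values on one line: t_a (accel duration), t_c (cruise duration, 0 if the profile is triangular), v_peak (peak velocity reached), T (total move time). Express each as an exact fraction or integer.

t_a=4 t_c=3 v_peak=32 T=11

(v_max)²/a_max = 32²/8 = 128
224 ≥ 128 so v_max reached
t_a = 32/8 = 4; v_peak = 32
d_cruise = 224 − 128 = 96; t_c = 96/32 = 3
T = 2·4 + 3 = 11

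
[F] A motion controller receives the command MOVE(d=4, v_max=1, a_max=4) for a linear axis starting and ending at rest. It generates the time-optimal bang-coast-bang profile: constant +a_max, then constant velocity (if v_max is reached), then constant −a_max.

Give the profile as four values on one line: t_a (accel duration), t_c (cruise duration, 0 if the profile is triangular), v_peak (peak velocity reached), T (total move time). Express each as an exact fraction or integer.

vₘ²/aₘ = 1²/4 = 1/4
4 ≥ 1/4 ⇒ cruise phase
t_a = 1/4; v_peak = 1
d_cruise = 4 − 1/4 = 15/4; t_c = (15/4)/1 = 15/4
T = 2·1/4 + 15/4 = 17/4

t_a=1/4 t_c=15/4 v_peak=1 T=17/4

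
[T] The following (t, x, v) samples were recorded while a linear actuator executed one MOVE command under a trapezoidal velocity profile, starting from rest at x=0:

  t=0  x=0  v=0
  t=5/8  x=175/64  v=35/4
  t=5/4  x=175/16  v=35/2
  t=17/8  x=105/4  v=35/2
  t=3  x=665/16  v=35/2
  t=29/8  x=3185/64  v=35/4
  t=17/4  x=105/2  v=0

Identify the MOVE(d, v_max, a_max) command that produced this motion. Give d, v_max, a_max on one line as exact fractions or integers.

d=105/2 v_max=35/2 a_max=14

final state: t=17/4, x=105/2, v=0 → d = 105/2
a_max = (35/4−0)/(5/8−0) = 14
max v = 35/2 over t∈[5/4,3] → v_max = 35/2
check: 35/2·(5/4+7/4) = 105/2 ✓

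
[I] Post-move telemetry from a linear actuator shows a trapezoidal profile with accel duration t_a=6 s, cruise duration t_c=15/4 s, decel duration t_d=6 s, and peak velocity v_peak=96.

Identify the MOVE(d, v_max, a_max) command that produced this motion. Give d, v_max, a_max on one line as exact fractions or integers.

d=936 v_max=96 a_max=16

a_max = 96/6 = 16
d_a = ½·96·6 = 288; d_c = 96·15/4 = 360
d = 2·288 + 360 = 936
t_c = 15/4 > 0 so v_max = 96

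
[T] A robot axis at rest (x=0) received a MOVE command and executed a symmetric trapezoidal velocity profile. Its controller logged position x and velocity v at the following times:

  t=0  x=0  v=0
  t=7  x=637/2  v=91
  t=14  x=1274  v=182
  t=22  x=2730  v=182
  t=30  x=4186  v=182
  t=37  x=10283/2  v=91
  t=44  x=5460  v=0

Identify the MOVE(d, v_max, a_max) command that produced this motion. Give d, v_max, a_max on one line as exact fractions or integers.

final state: t=44, x=5460, v=0 → d = 5460
a_max = (91−0)/(7−0) = 13
max v = 182 over t∈[14,30] → v_max = 182
check: 182·(14+16) = 5460 ✓

d=5460 v_max=182 a_max=13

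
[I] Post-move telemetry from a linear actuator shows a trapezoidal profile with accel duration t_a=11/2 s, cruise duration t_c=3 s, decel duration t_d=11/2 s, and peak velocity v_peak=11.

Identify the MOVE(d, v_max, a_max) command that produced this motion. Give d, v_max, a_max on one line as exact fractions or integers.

a_max = 11/(11/2) = 2
d_a = ½·11·11/2 = 121/4; d_c = 11·3 = 33
d = 2·121/4 + 33 = 187/2
t_c = 3 > 0 ⇒ limit active, v_max = 11

d=187/2 v_max=11 a_max=2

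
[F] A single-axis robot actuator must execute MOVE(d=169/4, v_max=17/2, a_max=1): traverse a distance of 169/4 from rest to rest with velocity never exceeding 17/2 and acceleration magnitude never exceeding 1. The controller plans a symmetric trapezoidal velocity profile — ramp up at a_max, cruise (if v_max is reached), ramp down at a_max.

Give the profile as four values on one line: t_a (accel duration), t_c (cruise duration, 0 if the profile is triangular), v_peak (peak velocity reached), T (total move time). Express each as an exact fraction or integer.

vₘ²/aₘ = (17/2)²/1 = 289/4
169/4 < 289/4 ⇒ no cruise
v_peak = √(169/4·1) = √(169/4) = 13/2
t_a = (13/2)/1 = 13/2; t_c = 0
T = 2·13/2 = 13

t_a=13/2 t_c=0 v_peak=13/2 T=13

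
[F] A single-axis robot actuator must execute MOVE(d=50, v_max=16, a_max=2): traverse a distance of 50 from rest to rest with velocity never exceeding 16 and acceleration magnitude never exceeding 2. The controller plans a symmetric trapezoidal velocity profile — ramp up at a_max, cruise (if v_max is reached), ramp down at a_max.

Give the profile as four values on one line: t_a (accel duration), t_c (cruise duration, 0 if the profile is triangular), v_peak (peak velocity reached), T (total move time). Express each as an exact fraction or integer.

t_a=5 t_c=0 v_peak=10 T=10

v_max²/a_max = 16²/2 = 128
50 < 128 ⇒ no cruise
v_peak = √(50·2) = √100 = 10
t_a = 10/2 = 5; t_c = 0
T = 2·5 = 10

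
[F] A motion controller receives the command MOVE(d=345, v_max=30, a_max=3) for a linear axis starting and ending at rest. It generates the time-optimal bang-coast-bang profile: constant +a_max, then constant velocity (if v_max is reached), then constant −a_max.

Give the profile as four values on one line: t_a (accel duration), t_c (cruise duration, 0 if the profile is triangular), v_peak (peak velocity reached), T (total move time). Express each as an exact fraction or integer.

t_a=10 t_c=3/2 v_peak=30 T=43/2

v_max²/a_max = 30²/3 = 300
345 ≥ 300 ⇒ cruise phase
t_a = 30/3 = 10; v_peak = 30
d_cruise = 345 − 300 = 45; t_c = 45/30 = 3/2
T = 2·10 + 3/2 = 43/2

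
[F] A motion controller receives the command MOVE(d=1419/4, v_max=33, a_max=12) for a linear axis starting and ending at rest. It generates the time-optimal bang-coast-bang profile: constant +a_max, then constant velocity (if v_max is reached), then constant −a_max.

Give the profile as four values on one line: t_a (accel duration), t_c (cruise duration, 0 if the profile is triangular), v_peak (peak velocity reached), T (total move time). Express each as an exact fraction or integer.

t_a=11/4 t_c=8 v_peak=33 T=27/2

v_max²/a_max = 33²/12 = 363/4
1419/4 ≥ 363/4 ⇒ cruise phase
t_a = 33/12 = 11/4; v_peak = 33
d_cruise = 1419/4 − 363/4 = 264; t_c = 264/33 = 8
T = 2·11/4 + 8 = 27/2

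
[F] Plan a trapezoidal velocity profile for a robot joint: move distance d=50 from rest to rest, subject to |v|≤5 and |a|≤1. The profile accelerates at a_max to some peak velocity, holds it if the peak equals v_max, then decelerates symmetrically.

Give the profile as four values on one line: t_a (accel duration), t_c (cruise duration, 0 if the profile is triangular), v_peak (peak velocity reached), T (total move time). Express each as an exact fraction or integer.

v_max²/a_max = 5²/1 = 25
50 ≥ 25 ⇒ cruise phase
t_a = 5/1 = 5; v_peak = 5
d_cruise = 50 − 25 = 25; t_c = 25/5 = 5
T = 2·5 + 5 = 15

t_a=5 t_c=5 v_peak=5 T=15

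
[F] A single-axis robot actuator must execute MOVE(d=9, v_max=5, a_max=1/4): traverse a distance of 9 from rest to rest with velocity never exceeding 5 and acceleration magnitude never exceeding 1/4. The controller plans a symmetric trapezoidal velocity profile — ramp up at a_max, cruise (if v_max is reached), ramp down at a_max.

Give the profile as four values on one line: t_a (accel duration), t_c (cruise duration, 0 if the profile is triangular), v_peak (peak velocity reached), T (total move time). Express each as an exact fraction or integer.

(v_max)²/a_max = 5²/(1/4) = 100
9 < 100 ⇒ no cruise
v_peak = √(9·1/4) = √(9/4) = 3/2
t_a = (3/2)/(1/4) = 6; t_c = 0
T = 2·6 = 12

t_a=6 t_c=0 v_peak=3/2 T=12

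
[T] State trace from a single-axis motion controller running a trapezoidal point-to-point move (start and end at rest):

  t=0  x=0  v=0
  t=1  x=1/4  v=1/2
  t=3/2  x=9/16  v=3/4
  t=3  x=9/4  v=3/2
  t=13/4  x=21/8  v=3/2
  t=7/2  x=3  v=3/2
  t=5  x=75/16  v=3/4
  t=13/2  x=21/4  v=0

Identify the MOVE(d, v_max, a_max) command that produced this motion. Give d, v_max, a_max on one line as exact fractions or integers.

final state: t=13/2, x=21/4, v=0 → d = 21/4
a_max = (1/2−0)/(1−0) = 1/2
max v = 3/2 over t∈[3,7/2] → v_max = 3/2
check: 3/2·(3+1/2) = 21/4 ✓

d=21/4 v_max=3/2 a_max=1/2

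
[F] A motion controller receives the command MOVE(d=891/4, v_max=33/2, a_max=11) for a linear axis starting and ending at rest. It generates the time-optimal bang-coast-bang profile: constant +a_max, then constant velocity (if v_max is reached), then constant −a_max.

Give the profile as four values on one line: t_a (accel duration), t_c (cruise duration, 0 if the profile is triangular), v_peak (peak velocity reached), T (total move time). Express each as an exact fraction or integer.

t_a=3/2 t_c=12 v_peak=33/2 T=15

vₘ²/aₘ = (33/2)²/11 = 99/4
891/4 ≥ 99/4 so v_max reached
t_a = (33/2)/11 = 3/2; v_peak = 33/2
d_cruise = 891/4 − 99/4 = 198; t_c = 198/(33/2) = 12
T = 2·3/2 + 12 = 15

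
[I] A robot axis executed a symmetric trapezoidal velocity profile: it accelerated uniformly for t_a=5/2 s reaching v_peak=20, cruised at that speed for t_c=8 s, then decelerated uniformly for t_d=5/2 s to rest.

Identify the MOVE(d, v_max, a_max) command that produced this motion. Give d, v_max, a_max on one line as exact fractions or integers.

a_max = 20/(5/2) = 8
d_a = ½·20·5/2 = 25; d_c = 20·8 = 160
d = 2·25 + 160 = 210
t_c = 8 > 0 so v_max = 20

d=210 v_max=20 a_max=8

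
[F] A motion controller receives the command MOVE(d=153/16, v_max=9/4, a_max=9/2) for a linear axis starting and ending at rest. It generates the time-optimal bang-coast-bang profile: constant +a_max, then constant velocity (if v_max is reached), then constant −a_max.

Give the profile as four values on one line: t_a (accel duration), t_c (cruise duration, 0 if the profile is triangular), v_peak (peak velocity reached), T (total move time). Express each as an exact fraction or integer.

v_max²/a_max = (9/4)²/(9/2) = 9/8
153/16 ≥ 9/8 so v_max reached
t_a = (9/4)/(9/2) = 1/2; v_peak = 9/4
d_cruise = 153/16 − 9/8 = 135/16; t_c = (135/16)/(9/4) = 15/4
T = 2·1/2 + 15/4 = 19/4

t_a=1/2 t_c=15/4 v_peak=9/4 T=19/4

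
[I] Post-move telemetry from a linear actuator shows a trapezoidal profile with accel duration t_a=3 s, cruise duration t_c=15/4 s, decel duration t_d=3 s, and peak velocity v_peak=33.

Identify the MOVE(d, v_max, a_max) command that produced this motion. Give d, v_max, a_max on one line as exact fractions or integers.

a_max = 33/3 = 11
d_a = ½·33·3 = 99/2; d_c = 33·15/4 = 495/4
d = 2·99/2 + 495/4 = 891/4
t_c = 15/4 > 0 ⇒ limit active, v_max = 33

d=891/4 v_max=33 a_max=11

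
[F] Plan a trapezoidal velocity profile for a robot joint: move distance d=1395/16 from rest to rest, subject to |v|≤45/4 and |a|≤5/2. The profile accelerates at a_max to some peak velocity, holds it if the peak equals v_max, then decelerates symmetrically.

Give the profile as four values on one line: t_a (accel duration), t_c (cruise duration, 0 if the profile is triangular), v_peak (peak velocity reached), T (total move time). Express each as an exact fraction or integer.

(v_max)²/a_max = (45/4)²/(5/2) = 405/8
1395/16 ≥ 405/8 → trapezoidal
t_a = (45/4)/(5/2) = 9/2; v_peak = 45/4
d_cruise = 1395/16 − 405/8 = 585/16; t_c = (585/16)/(45/4) = 13/4
T = 2·9/2 + 13/4 = 49/4

t_a=9/2 t_c=13/4 v_peak=45/4 T=49/4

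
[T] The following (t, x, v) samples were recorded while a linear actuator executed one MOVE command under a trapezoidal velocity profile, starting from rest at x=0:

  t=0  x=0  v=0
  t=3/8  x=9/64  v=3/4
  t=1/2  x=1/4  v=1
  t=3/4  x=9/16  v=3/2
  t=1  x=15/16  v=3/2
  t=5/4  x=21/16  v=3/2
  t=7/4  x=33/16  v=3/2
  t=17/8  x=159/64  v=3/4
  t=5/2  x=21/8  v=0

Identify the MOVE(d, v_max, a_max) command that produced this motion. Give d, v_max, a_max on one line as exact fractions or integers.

final state: t=5/2, x=21/8, v=0 → d = 21/8
a_max = (3/4−0)/(3/8−0) = 2
max v = 3/2 over t∈[3/4,7/4] → v_max = 3/2
check: 3/2·(3/4+1) = 21/8 ✓

d=21/8 v_max=3/2 a_max=2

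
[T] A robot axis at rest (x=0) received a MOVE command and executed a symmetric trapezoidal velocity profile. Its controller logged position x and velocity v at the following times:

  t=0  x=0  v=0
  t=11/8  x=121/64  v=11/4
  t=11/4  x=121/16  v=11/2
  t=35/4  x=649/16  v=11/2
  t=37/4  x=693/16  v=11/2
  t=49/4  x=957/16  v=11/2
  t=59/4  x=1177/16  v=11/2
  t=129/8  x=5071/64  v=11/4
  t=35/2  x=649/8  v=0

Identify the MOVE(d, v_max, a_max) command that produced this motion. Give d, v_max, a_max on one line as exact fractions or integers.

final state: t=35/2, x=649/8, v=0 → d = 649/8
a_max = (11/4−0)/(11/8−0) = 2
max v = 11/2 over t∈[11/4,59/4] → v_max = 11/2
check: 11/2·(11/4+12) = 649/8 ✓

d=649/8 v_max=11/2 a_max=2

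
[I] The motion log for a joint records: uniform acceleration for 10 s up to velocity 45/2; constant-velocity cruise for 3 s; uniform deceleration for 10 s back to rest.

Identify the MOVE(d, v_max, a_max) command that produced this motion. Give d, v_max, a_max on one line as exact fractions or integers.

a_max = (45/2)/10 = 9/4
d_a = ½·45/2·10 = 225/2; d_c = 45/2·3 = 135/2
d = 2·225/2 + 135/2 = 585/2
t_c = 3 > 0 → v_max = v_peak = 45/2

d=585/2 v_max=45/2 a_max=9/4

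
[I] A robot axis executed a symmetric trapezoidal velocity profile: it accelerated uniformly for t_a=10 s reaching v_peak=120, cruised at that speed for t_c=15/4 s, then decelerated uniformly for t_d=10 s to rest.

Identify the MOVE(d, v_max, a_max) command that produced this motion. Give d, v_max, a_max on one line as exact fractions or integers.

a_max = 120/10 = 12
d_a = ½·120·10 = 600; d_c = 120·15/4 = 450
d = 2·600 + 450 = 1650
t_c = 15/4 > 0 → v_max = v_peak = 120

d=1650 v_max=120 a_max=12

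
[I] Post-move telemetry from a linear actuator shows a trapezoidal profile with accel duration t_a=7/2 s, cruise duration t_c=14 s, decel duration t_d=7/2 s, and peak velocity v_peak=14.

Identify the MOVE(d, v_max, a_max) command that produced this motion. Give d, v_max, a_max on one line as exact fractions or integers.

d=245 v_max=14 a_max=4

a_max = 14/(7/2) = 4
d_a = ½·14·7/2 = 49/2; d_c = 14·14 = 196
d = 2·49/2 + 196 = 245
t_c = 14 > 0 so v_max = 14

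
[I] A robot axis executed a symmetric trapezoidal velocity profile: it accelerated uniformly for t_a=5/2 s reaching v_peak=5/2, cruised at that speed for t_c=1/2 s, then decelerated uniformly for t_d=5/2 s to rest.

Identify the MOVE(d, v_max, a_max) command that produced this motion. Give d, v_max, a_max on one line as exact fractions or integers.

a_max = (5/2)/(5/2) = 1
d_a = ½·5/2·5/2 = 25/8; d_c = 5/2·1/2 = 5/4
d = 2·25/8 + 5/4 = 15/2
t_c = 1/2 > 0 → v_max = v_peak = 5/2

d=15/2 v_max=5/2 a_max=1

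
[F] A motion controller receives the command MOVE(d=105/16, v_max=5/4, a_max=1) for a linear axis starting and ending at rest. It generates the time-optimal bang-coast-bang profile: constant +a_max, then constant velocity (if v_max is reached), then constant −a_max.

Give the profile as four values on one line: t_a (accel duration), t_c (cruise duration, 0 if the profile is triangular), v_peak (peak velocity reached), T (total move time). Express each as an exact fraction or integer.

t_a=5/4 t_c=4 v_peak=5/4 T=13/2

vₘ²/aₘ = (5/4)²/1 = 25/16
105/16 ≥ 25/16 ⇒ cruise phase
t_a = (5/4)/1 = 5/4; v_peak = 5/4
d_cruise = 105/16 − 25/16 = 5; t_c = 5/(5/4) = 4
T = 2·5/4 + 4 = 13/2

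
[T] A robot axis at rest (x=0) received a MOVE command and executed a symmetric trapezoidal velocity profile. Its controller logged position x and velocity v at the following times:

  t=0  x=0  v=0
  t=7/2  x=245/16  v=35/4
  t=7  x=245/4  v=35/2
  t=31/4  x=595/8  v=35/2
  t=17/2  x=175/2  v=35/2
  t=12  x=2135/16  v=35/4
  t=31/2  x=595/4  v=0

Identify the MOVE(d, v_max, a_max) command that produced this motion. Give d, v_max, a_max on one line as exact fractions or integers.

d=595/4 v_max=35/2 a_max=5/2

final state: t=31/2, x=595/4, v=0 → d = 595/4
a_max = (35/4−0)/(7/2−0) = 5/2
max v = 35/2 over t∈[7,17/2] → v_max = 35/2
check: 35/2·(7+3/2) = 595/4 ✓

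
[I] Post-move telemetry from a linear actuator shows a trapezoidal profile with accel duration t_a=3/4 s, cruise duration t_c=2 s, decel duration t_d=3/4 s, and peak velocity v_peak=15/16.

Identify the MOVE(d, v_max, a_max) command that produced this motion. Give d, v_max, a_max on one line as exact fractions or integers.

d=165/64 v_max=15/16 a_max=5/4

a_max = (15/16)/(3/4) = 5/4
d_a = ½·15/16·3/4 = 45/128; d_c = 15/16·2 = 15/8
d = 2·45/128 + 15/8 = 165/64
t_c = 2 > 0 so v_max = 15/16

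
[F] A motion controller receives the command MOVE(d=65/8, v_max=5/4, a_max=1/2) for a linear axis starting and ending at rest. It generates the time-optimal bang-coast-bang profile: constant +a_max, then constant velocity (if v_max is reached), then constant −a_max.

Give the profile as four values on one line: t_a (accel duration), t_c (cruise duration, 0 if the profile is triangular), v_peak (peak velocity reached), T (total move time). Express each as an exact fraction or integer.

vₘ²/aₘ = (5/4)²/(1/2) = 25/8
65/8 ≥ 25/8 ⇒ cruise phase
t_a = (5/4)/(1/2) = 5/2; v_peak = 5/4
d_cruise = 65/8 − 25/8 = 5; t_c = 5/(5/4) = 4
T = 2·5/2 + 4 = 9

t_a=5/2 t_c=4 v_peak=5/4 T=9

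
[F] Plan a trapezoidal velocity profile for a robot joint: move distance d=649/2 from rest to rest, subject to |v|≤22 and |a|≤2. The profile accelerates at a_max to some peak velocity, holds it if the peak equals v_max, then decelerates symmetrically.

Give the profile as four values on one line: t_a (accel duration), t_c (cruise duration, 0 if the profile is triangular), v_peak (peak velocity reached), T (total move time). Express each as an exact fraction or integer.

v_max²/a_max = 22²/2 = 242
649/2 ≥ 242 so v_max reached
t_a = 22/2 = 11; v_peak = 22
d_cruise = 649/2 − 242 = 165/2; t_c = (165/2)/22 = 15/4
T = 2·11 + 15/4 = 103/4

t_a=11 t_c=15/4 v_peak=22 T=103/4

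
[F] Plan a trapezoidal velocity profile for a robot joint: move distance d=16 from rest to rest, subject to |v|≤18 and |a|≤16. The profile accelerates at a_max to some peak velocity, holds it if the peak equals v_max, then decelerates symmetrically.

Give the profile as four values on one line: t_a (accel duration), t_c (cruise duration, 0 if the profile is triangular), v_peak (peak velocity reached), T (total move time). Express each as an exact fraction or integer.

vₘ²/aₘ = 18²/16 = 81/4
16 < 81/4 ⇒ no cruise
v_peak = √(16·16) = √256 = 16
t_a = 16/16 = 1; t_c = 0
T = 2·1 = 2

t_a=1 t_c=0 v_peak=16 T=2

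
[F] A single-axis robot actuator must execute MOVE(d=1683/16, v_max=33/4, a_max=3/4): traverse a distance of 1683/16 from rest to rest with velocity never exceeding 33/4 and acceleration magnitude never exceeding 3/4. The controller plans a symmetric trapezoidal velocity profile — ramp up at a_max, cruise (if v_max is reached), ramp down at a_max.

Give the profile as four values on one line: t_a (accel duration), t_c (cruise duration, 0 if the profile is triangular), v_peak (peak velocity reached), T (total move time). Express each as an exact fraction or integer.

vₘ²/aₘ = (33/4)²/(3/4) = 363/4
1683/16 ≥ 363/4 → trapezoidal
t_a = (33/4)/(3/4) = 11; v_peak = 33/4
d_cruise = 1683/16 − 363/4 = 231/16; t_c = (231/16)/(33/4) = 7/4
T = 2·11 + 7/4 = 95/4

t_a=11 t_c=7/4 v_peak=33/4 T=95/4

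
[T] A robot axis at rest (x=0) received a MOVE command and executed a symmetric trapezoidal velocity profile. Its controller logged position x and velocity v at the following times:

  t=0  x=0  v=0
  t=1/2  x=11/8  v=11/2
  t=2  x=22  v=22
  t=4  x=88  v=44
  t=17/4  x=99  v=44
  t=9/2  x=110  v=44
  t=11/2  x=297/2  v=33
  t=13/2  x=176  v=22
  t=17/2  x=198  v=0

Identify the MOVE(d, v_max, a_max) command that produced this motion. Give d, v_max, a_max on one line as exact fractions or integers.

final state: t=17/2, x=198, v=0 → d = 198
a_max = (11/2−0)/(1/2−0) = 11
max v = 44 over t∈[4,9/2] → v_max = 44
check: 44·(4+1/2) = 198 ✓

d=198 v_max=44 a_max=11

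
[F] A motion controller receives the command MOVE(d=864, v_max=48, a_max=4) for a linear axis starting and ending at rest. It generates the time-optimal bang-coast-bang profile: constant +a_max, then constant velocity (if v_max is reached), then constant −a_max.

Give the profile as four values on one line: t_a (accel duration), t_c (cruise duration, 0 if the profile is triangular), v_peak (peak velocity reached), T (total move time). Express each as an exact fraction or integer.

t_a=12 t_c=6 v_peak=48 T=30

v_max²/a_max = 48²/4 = 576
864 ≥ 576 → trapezoidal
t_a = 48/4 = 12; v_peak = 48
d_cruise = 864 − 576 = 288; t_c = 288/48 = 6
T = 2·12 + 6 = 30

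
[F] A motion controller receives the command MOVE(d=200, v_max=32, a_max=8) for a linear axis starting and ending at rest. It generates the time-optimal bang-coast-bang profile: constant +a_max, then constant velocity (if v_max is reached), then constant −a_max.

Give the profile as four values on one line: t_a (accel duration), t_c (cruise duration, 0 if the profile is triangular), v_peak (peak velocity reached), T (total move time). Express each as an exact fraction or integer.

vₘ²/aₘ = 32²/8 = 128
200 ≥ 128 → trapezoidal
t_a = 32/8 = 4; v_peak = 32
d_cruise = 200 − 128 = 72; t_c = 72/32 = 9/4
T = 2·4 + 9/4 = 41/4

t_a=4 t_c=9/4 v_peak=32 T=41/4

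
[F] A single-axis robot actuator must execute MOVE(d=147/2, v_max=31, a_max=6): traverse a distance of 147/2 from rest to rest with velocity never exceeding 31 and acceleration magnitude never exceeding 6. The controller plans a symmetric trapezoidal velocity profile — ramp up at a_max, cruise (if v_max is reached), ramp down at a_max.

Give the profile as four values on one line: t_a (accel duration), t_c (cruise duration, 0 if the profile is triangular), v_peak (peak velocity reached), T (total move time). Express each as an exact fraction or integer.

t_a=7/2 t_c=0 v_peak=21 T=7

(v_max)²/a_max = 31²/6 = 961/6
147/2 < 961/6 so t_c = 0
v_peak = √(147/2·6) = √441 = 21
t_a = 21/6 = 7/2; t_c = 0
T = 2·7/2 = 7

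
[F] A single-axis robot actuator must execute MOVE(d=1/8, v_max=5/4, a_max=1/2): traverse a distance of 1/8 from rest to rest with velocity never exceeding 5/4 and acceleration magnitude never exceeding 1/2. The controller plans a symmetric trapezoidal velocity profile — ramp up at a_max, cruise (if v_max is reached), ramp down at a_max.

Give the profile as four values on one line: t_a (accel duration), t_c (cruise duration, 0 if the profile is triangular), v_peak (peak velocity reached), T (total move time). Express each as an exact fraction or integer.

v_max²/a_max = (5/4)²/(1/2) = 25/8
1/8 < 25/8 → triangular
v_peak = √(1/8·1/2) = √(1/16) = 1/4
t_a = (1/4)/(1/2) = 1/2; t_c = 0
T = 2·1/2 = 1

t_a=1/2 t_c=0 v_peak=1/4 T=1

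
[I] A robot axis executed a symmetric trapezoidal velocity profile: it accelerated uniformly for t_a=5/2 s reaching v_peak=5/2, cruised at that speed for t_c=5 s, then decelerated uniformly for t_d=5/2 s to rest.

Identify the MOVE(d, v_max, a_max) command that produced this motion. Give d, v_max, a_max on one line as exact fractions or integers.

a_max = (5/2)/(5/2) = 1
d_a = ½·5/2·5/2 = 25/8; d_c = 5/2·5 = 25/2
d = 2·25/8 + 25/2 = 75/4
t_c = 5 > 0 ⇒ limit active, v_max = 5/2

d=75/4 v_max=5/2 a_max=1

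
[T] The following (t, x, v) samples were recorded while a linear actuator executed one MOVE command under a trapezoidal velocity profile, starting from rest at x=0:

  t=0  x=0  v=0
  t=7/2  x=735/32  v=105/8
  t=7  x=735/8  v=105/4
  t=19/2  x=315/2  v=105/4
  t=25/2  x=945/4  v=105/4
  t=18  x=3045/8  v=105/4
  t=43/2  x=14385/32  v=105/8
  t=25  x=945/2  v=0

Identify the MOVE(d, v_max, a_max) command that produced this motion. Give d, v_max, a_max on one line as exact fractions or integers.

d=945/2 v_max=105/4 a_max=15/4

final state: t=25, x=945/2, v=0 → d = 945/2
a_max = (105/8−0)/(7/2−0) = 15/4
max v = 105/4 over t∈[7,18] → v_max = 105/4
check: 105/4·(7+11) = 945/2 ✓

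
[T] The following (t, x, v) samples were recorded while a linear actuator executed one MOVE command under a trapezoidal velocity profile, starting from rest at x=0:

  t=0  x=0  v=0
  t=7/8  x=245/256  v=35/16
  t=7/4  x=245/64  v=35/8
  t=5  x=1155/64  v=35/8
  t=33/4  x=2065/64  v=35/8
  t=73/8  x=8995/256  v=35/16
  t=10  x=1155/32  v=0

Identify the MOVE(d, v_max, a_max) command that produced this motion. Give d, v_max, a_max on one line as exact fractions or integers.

d=1155/32 v_max=35/8 a_max=5/2

final state: t=10, x=1155/32, v=0 → d = 1155/32
a_max = (35/16−0)/(7/8−0) = 5/2
max v = 35/8 over t∈[7/4,33/4] → v_max = 35/8
check: 35/8·(7/4+13/2) = 1155/32 ✓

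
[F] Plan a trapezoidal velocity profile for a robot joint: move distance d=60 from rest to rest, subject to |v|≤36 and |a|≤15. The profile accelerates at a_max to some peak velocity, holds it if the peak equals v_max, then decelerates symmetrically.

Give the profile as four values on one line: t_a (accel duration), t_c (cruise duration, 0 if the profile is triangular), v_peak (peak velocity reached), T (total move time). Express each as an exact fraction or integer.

v_max²/a_max = 36²/15 = 432/5
60 < 432/5 ⇒ no cruise
v_peak = √(60·15) = √900 = 30
t_a = 30/15 = 2; t_c = 0
T = 2·2 = 4

t_a=2 t_c=0 v_peak=30 T=4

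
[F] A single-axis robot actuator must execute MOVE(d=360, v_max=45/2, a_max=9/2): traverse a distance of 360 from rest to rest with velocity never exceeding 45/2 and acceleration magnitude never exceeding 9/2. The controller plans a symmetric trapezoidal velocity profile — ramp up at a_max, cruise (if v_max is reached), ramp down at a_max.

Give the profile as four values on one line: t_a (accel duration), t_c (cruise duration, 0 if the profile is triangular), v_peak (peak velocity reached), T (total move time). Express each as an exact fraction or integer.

t_a=5 t_c=11 v_peak=45/2 T=21

(v_max)²/a_max = (45/2)²/(9/2) = 225/2
360 ≥ 225/2 so v_max reached
t_a = (45/2)/(9/2) = 5; v_peak = 45/2
d_cruise = 360 − 225/2 = 495/2; t_c = (495/2)/(45/2) = 11
T = 2·5 + 11 = 21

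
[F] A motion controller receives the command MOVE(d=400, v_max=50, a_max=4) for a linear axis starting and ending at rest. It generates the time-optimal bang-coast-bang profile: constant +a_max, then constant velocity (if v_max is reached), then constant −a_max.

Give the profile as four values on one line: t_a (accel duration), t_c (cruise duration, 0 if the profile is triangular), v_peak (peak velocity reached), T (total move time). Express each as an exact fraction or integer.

t_a=10 t_c=0 v_peak=40 T=20

(v_max)²/a_max = 50²/4 = 625
400 < 625 → triangular
v_peak = √(400·4) = √1600 = 40
t_a = 40/4 = 10; t_c = 0
T = 2·10 = 20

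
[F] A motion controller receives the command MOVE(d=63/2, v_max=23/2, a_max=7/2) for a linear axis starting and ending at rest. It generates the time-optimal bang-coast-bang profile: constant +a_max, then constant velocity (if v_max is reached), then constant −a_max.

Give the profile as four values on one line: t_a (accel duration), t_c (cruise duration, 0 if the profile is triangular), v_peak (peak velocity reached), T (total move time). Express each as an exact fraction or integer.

v_max²/a_max = (23/2)²/(7/2) = 529/14
63/2 < 529/14 → triangular
v_peak = √(63/2·7/2) = √(441/4) = 21/2
t_a = (21/2)/(7/2) = 3; t_c = 0
T = 2·3 = 6

t_a=3 t_c=0 v_peak=21/2 T=6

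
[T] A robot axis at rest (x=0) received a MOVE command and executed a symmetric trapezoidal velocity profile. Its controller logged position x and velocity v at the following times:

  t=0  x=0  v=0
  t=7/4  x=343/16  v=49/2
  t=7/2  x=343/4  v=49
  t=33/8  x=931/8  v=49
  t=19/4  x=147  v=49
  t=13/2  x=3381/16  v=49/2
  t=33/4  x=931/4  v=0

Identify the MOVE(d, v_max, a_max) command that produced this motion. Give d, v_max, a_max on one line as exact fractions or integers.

final state: t=33/4, x=931/4, v=0 → d = 931/4
a_max = (49/2−0)/(7/4−0) = 14
max v = 49 over t∈[7/2,19/4] → v_max = 49
check: 49·(7/2+5/4) = 931/4 ✓

d=931/4 v_max=49 a_max=14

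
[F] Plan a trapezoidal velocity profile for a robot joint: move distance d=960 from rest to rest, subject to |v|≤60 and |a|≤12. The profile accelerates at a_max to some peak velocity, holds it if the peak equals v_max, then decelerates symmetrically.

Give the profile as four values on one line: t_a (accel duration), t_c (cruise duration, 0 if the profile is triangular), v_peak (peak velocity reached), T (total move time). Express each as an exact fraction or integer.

t_a=5 t_c=11 v_peak=60 T=21

v_max²/a_max = 60²/12 = 300
960 ≥ 300 ⇒ cruise phase
t_a = 60/12 = 5; v_peak = 60
d_cruise = 960 − 300 = 660; t_c = 660/60 = 11
T = 2·5 + 11 = 21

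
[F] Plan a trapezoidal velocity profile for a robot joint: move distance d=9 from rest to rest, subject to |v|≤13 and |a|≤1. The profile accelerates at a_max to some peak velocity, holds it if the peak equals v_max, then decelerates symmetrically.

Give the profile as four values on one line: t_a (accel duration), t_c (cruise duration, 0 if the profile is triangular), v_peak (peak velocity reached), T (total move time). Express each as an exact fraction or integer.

t_a=3 t_c=0 v_peak=3 T=6

(v_max)²/a_max = 13²/1 = 169
9 < 169 so t_c = 0
v_peak = √(9·1) = √9 = 3
t_a = 3/1 = 3; t_c = 0
T = 2·3 = 6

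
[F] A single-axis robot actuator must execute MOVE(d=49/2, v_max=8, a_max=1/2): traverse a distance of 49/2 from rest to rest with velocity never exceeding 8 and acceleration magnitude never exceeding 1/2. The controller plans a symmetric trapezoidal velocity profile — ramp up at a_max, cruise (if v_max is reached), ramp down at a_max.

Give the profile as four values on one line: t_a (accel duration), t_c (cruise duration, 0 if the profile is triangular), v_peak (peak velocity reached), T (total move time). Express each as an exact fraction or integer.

t_a=7 t_c=0 v_peak=7/2 T=14

v_max²/a_max = 8²/(1/2) = 128
49/2 < 128 so t_c = 0
v_peak = √(49/2·1/2) = √(49/4) = 7/2
t_a = (7/2)/(1/2) = 7; t_c = 0
T = 2·7 = 14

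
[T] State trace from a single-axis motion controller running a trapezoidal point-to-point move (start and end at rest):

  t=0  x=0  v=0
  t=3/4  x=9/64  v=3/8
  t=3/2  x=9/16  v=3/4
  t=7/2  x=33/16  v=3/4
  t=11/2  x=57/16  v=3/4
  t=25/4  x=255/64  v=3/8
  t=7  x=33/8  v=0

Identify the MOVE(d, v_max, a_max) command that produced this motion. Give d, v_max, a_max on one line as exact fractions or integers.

d=33/8 v_max=3/4 a_max=1/2

final state: t=7, x=33/8, v=0 → d = 33/8
a_max = (3/8−0)/(3/4−0) = 1/2
max v = 3/4 over t∈[3/2,11/2] → v_max = 3/4
check: 3/4·(3/2+4) = 33/8 ✓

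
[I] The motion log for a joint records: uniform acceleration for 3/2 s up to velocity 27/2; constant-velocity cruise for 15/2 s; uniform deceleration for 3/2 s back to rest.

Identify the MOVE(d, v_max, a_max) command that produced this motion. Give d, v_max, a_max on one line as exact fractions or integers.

a_max = (27/2)/(3/2) = 9
d_a = ½·27/2·3/2 = 81/8; d_c = 27/2·15/2 = 405/4
d = 2·81/8 + 405/4 = 243/2
t_c = 15/2 > 0 so v_max = 27/2

d=243/2 v_max=27/2 a_max=9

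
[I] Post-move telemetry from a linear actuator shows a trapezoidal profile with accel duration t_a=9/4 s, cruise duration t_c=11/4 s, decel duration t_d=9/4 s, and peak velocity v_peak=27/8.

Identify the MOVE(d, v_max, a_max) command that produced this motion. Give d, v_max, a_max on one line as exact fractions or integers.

a_max = (27/8)/(9/4) = 3/2
d_a = ½·27/8·9/4 = 243/64; d_c = 27/8·11/4 = 297/32
d = 2·243/64 + 297/32 = 135/8
t_c = 11/4 > 0 → v_max = v_peak = 27/8

d=135/8 v_max=27/8 a_max=3/2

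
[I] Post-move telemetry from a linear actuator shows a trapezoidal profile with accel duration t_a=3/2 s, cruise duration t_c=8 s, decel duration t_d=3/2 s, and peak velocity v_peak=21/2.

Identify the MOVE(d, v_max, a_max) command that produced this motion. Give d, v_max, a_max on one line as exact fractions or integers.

d=399/4 v_max=21/2 a_max=7

a_max = (21/2)/(3/2) = 7
d_a = ½·21/2·3/2 = 63/8; d_c = 21/2·8 = 84
d = 2·63/8 + 84 = 399/4
t_c = 8 > 0 so v_max = 21/2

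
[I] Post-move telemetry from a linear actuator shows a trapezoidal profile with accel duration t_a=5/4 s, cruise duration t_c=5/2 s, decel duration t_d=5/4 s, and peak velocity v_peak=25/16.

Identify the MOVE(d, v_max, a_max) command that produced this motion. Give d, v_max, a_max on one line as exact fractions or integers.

a_max = (25/16)/(5/4) = 5/4
d_a = ½·25/16·5/4 = 125/128; d_c = 25/16·5/2 = 125/32
d = 2·125/128 + 125/32 = 375/64
t_c = 5/2 > 0 ⇒ limit active, v_max = 25/16

d=375/64 v_max=25/16 a_max=5/4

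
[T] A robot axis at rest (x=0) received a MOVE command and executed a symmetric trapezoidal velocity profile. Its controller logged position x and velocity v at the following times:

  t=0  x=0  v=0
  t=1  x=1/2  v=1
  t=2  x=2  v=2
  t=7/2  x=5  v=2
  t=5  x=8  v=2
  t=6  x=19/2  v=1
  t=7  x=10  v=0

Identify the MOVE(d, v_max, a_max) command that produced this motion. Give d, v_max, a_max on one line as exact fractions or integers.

d=10 v_max=2 a_max=1

final state: t=7, x=10, v=0 → d = 10
a_max = (1−0)/(1−0) = 1
max v = 2 over t∈[2,5] → v_max = 2
check: 2·(2+3) = 10 ✓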